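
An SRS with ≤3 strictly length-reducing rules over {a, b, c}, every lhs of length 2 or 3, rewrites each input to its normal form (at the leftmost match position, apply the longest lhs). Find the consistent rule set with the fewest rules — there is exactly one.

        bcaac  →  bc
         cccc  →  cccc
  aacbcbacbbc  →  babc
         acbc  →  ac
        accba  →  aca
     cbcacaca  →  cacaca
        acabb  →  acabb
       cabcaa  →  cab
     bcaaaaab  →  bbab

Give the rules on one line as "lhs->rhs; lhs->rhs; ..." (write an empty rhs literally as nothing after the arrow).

aa->b; cb->

  | bcaac => bcbc => bc
  | cccc
  | aacbcbacbbc => bcbcbacbbc => bcbacbbc => bacbbc => babc
  | acbc => ac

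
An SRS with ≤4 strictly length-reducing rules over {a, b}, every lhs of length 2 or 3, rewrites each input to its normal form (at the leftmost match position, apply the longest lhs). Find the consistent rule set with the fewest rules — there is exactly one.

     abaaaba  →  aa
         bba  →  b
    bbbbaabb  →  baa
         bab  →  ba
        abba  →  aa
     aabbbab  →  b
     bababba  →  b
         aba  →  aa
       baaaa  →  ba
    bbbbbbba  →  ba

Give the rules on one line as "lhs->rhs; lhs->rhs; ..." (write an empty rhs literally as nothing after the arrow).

aaa->; ab->a; bba->b; bbb->

  | abaaaba => aaaaba => aba => aa
  | bba => b
  | bbbbaabb => baabb => baab => baa
  | bab => ba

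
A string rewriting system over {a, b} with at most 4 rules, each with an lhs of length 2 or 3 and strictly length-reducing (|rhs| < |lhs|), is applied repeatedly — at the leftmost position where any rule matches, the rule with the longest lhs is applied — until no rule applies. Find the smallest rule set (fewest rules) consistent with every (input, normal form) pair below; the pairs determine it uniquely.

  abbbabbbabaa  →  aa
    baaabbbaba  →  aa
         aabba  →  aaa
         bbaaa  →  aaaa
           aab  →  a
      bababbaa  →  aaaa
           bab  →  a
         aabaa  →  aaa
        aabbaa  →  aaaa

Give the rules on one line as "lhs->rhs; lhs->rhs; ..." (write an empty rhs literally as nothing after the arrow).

  | abbbabbbabaa => ababbbabaa => abbbabaa => ababaa => abaa => aa
  | baaabbbaba => baabbbaba => babbbaba => bbbbaba => abbaba => aaba => aa
  | aabba => aaa
  | bbaaa => aaaa

ab->; abb->a; ba->b; bb->a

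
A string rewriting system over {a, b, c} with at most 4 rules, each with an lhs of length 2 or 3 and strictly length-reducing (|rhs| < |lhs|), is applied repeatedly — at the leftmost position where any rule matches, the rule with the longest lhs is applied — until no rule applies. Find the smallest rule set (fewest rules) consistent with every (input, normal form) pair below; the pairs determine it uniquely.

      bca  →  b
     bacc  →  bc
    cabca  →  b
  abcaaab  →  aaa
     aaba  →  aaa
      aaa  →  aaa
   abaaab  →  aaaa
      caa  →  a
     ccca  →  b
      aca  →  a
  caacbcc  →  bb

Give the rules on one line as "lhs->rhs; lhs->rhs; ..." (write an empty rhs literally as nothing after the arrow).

  | bca => b
  | bacc => bc
  | cabca => bca => b
  | abcaaab => acaaab => aaab => aaa

ab->a; ac->; ca->; cc->b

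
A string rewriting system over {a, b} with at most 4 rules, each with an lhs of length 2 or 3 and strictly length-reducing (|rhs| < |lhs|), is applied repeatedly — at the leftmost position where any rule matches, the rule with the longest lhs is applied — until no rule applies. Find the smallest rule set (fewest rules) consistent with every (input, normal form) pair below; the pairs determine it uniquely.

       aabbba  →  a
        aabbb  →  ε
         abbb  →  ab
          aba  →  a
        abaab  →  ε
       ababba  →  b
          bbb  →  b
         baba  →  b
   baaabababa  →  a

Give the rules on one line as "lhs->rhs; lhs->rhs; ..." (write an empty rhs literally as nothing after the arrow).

aa->b; aba->a; bab->a; bb->

  | aabbba => bbbba => bba => a
  | aabbb => bbbb => bb => ε
  | abbb => ab
  | aba => a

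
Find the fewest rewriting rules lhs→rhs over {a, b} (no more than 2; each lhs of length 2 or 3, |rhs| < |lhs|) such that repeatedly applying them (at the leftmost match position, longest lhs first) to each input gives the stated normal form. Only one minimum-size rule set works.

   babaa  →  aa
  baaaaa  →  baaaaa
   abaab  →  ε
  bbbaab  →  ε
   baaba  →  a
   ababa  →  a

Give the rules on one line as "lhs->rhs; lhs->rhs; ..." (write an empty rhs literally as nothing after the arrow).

ab->b; bb->

  | babaa => bbaa => aa
  | baaaaa
  | abaab => baab => bab => bb => ε
  | bbbaab => baab => bab => bb => ε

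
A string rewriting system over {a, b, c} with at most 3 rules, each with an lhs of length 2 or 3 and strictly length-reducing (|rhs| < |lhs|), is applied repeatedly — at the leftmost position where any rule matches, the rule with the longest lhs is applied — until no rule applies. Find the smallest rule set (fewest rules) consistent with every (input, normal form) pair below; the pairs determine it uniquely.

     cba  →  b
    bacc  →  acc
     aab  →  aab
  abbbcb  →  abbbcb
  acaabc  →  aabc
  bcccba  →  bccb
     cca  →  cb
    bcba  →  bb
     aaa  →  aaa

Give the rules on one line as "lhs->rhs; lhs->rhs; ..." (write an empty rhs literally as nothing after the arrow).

ba->a; ca->b

  | cba => ca => b
  | bacc => acc
  | aab
  | abbbcb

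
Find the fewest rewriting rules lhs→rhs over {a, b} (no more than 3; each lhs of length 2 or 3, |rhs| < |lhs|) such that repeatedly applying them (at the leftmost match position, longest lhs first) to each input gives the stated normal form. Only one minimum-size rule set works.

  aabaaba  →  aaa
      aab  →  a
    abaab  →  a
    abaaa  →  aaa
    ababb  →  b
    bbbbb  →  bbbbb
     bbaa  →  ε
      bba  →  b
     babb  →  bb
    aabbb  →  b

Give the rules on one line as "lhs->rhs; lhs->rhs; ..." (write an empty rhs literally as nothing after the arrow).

  | aabaaba => aaaba => aaa
  | aab => a
  | abaab => aab => a
  | abaaa => aaa

ab->; ba->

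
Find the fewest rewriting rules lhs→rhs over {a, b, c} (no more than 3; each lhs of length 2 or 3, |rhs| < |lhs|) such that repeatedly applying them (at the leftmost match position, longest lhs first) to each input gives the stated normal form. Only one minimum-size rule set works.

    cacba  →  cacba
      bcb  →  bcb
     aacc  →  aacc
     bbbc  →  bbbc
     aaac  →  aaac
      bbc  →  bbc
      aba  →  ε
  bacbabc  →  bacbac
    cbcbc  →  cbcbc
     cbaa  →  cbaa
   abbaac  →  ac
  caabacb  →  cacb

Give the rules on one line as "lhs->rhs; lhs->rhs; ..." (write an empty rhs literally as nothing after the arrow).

ab->a; aba->

  | cacba
  | bcb
  | aacc
  | bbbc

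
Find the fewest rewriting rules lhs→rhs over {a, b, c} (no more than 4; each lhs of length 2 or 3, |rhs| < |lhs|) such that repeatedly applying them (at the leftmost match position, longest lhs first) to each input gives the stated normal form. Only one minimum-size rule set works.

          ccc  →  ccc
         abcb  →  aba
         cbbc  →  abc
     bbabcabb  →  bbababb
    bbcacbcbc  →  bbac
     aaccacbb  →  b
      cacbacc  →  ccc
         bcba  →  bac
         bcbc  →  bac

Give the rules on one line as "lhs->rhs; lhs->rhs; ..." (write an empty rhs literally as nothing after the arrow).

  | ccc
  | abcb => aba
  | cbbc => abc
  | bbabcabb => bbababb

aa->; ca->a; cb->a; cba->ac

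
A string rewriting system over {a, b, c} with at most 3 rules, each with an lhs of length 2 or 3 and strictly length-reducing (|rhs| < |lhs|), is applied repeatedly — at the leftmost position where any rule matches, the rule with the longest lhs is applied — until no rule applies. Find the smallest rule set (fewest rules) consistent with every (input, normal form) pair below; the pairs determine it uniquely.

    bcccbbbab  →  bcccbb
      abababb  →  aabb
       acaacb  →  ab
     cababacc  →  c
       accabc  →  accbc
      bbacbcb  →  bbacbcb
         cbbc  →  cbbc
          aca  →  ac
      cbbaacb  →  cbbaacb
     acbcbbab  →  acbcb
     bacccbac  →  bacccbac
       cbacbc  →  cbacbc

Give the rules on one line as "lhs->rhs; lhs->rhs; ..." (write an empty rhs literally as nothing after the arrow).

  | bcccbbbab => bcccbb
  | abababb => aabb
  | acaacb => acacb => ab
  | cababacc => cbabacc => cacc => c

bab->; ca->c; cac->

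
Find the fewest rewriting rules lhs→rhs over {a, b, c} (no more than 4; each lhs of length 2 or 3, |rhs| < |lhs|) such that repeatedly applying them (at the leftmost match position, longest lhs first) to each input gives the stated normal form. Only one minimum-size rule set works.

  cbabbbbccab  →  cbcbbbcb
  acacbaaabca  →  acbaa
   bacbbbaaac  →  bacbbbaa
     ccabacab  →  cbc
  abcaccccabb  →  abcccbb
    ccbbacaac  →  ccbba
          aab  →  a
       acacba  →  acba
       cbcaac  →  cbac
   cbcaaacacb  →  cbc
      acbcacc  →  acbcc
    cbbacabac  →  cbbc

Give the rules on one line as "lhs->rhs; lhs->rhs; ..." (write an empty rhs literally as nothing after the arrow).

  | cbabbbbccab => cbcbbbccab => cbcbbbcb
  | acacbaaabca => acbaaabca => acbaaca => acbaa
  | bacbbbaaac => bacbbbaa
  | ccabacab => cbacab => cbab => cbc

aab->a; aac->a; bab->bc; ca->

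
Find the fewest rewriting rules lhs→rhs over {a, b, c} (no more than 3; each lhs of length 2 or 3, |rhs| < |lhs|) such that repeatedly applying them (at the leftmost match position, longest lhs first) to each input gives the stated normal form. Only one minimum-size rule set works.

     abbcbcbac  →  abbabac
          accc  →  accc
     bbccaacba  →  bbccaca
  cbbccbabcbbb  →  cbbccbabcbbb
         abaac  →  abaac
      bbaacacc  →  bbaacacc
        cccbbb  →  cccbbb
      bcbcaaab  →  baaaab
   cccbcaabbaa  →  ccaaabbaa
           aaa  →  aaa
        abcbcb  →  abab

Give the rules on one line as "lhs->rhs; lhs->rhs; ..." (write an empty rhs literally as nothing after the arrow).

  | abbcbcbac => abbabac
  | accc
  | bbccaacba => bbccaca
  | cbbccbabcbbb

acb->c; cbc->a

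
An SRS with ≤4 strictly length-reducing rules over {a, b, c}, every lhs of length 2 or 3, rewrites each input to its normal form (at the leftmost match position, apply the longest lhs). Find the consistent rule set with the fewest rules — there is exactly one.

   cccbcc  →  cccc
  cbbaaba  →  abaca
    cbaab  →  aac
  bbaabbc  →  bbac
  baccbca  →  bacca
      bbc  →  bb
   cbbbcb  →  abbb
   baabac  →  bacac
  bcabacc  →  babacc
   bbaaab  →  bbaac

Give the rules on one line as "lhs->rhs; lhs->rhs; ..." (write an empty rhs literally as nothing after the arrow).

aab->ac; bc->b; cb->a; cbc->c

  | cccbcc => cccc
  | cbbaaba => abaaba => abaca
  | cbaab => aaab => aac
  | bbaabbc => bbacbc => bbac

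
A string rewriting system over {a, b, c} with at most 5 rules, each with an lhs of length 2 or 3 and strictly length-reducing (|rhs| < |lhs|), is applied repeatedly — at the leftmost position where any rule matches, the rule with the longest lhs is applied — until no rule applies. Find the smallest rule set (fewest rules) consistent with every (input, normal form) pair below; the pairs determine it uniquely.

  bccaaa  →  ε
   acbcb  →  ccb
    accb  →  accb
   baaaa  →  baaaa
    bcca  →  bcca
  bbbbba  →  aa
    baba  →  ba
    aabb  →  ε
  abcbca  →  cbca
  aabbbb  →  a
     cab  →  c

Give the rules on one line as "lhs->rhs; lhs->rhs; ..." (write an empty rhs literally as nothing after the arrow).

  | bccaaa => bcbba => bcaa => bbb => ab => ε
  | acbcb => ccb
  | accb
  | baaaa

ab->; acb->c; bb->a; caa->bb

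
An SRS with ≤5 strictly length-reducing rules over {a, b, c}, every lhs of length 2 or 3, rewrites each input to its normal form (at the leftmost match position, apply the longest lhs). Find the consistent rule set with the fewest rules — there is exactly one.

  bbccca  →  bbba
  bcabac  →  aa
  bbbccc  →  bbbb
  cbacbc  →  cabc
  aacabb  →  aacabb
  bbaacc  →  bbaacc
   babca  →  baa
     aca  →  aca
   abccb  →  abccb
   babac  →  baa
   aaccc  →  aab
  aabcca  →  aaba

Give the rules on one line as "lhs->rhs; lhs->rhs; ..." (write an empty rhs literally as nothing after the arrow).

bac->a; bca->a; cca->a; ccc->b

  | bbccca => bbba
  | bcabac => abac => aa
  | bbbccc => bbbb
  | cbacbc => cabc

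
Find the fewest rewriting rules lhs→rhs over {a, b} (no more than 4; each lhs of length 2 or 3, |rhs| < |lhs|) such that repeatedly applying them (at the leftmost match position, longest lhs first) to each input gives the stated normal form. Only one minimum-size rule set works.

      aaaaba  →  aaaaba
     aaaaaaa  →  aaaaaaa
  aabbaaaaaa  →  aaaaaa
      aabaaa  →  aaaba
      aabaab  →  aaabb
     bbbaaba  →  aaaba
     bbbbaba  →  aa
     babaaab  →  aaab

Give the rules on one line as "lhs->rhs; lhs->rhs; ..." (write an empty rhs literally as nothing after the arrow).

  | aaaaba
  | aaaaaaa
  | aabbaaaaaa => aababaaaa => aaaaaa
  | aabaaa => aaaba

baa->ab; bab->; bbb->a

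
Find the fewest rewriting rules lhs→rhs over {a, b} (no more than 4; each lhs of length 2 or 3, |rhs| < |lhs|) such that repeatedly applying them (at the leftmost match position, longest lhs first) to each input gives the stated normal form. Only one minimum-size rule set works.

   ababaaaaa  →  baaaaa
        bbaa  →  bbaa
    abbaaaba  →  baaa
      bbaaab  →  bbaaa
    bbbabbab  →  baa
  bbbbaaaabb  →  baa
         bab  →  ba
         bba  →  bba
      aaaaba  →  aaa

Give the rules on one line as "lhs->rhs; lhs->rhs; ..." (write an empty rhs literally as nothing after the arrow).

ab->a; aba->; abb->ba; bbb->

  | ababaaaaa => baaaaa
  | bbaa
  | abbaaaba => baaaaba => baaa
  | bbaaab => bbaaa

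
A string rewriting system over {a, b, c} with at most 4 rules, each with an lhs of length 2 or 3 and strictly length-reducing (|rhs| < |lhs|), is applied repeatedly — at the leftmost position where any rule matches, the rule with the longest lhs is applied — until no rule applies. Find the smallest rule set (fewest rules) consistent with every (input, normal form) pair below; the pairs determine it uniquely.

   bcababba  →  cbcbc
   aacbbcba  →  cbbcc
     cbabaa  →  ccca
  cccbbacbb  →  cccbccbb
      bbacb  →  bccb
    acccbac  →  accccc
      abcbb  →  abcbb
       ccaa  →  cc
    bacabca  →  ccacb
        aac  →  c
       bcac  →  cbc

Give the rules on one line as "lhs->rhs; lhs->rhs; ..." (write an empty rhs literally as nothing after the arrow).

aa->; ba->c; bca->cb

  | bcababba => cbbabba => cbcbba => cbcbc
  | aacbbcba => cbbcba => cbbcc
  | cbabaa => ccbaa => ccca
  | cccbbacbb => cccbccbb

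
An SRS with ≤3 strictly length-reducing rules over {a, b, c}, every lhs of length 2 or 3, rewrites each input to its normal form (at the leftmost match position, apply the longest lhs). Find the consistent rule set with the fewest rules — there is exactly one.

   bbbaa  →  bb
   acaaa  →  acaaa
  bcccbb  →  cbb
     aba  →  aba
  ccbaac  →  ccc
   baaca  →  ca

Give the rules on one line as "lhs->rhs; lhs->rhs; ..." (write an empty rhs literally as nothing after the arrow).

baa->; bcc->

  | bbbaa => bb
  | acaaa
  | bcccbb => cbb
  | aba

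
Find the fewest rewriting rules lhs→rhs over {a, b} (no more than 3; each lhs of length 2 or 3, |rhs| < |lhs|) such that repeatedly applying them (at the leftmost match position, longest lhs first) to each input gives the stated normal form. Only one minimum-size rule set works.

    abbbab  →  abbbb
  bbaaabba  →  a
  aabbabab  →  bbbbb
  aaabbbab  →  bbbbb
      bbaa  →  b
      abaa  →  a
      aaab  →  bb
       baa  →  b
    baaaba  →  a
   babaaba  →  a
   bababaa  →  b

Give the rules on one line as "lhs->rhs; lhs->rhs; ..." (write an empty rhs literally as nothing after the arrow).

aa->b; ba->a; bab->bb

  | abbbab => abbbb
  | bbaaabba => baaabba => aaabba => babba => bbba => bba => ba => a
  | aabbabab => bbbabab => bbbbab => bbbbb
  | aaabbbab => babbbab => bbbbab => bbbbb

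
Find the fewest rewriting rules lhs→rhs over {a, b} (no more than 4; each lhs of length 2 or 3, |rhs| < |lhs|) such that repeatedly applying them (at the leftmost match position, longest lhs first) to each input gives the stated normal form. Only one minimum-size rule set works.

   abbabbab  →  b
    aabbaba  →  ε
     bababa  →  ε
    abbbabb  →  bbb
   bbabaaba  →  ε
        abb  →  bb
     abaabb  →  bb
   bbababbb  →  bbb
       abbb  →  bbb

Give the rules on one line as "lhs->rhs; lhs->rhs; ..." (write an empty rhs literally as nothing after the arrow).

  | abbabbab => bbabbab => bbab => b
  | aabbaba => abbaba => bbaba => ba => ε
  | bababa => baba => ba => ε
  | abbbabb => bbbabb => bbb

ab->b; ba->; bba->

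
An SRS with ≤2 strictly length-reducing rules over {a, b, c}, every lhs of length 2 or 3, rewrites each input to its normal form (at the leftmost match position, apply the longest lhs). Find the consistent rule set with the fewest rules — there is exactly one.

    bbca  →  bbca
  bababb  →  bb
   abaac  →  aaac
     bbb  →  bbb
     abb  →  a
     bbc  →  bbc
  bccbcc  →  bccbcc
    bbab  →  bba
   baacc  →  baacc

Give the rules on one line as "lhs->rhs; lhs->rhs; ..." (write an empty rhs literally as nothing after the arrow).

aab->; ab->a

  | bbca
  | bababb => baabb => bb
  | abaac => aaac
  | bbb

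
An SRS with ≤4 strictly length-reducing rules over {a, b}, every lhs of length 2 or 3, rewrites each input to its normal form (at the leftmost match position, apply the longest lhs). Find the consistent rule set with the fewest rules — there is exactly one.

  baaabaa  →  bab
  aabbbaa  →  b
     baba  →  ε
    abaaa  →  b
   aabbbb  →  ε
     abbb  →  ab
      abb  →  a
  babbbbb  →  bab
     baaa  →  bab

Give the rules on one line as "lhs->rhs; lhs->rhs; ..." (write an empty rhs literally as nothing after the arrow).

aa->; aaa->ab; aba->b; bb->

  | baaabaa => babbaa => baaa => bab
  | aabbbaa => bbbaa => baa => b
  | baba => bb => ε
  | abaaa => baa => b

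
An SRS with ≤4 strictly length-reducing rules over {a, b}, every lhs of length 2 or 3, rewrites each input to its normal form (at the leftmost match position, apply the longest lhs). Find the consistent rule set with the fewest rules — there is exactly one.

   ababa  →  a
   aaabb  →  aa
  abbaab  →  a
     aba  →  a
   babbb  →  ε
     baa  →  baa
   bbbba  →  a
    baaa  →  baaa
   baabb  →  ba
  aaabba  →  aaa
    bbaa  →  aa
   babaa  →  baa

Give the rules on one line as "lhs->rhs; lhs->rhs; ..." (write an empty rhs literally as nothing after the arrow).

ab->; abb->; bb->

  | ababa => aba => a
  | aaabb => aa
  | abbaab => aab => a
  | aba => a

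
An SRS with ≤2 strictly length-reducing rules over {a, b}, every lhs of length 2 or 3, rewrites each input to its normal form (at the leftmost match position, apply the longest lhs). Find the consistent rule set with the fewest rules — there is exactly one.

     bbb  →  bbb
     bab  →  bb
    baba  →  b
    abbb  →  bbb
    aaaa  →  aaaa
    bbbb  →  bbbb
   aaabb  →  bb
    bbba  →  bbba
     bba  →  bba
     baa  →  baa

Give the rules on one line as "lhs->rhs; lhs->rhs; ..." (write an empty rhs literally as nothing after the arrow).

  | bbb
  | bab => bb
  | baba => b
  | abbb => bbb

ab->b; aba->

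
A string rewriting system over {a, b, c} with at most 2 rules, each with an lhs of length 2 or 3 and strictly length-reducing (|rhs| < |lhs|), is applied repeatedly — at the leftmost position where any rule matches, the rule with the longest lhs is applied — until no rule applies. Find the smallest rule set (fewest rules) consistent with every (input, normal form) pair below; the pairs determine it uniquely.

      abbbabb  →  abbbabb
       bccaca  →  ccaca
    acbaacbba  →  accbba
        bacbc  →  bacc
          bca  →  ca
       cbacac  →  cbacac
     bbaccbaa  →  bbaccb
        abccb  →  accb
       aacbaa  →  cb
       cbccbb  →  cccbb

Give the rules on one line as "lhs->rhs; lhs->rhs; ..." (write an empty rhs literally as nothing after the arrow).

aa->; bc->c

  | abbbabb
  | bccaca => ccaca
  | acbaacbba => acbcbba => accbba
  | bacbc => bacc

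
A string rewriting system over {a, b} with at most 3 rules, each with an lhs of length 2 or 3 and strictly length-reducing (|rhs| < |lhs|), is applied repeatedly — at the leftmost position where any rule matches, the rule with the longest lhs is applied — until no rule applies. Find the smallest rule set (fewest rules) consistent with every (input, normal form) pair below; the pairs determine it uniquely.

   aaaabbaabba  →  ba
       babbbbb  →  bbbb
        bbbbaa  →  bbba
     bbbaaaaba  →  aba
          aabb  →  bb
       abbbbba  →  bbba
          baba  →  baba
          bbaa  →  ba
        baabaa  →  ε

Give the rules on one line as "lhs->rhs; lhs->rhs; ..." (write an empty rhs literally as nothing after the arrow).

aa->; abb->; baa->a

  | aaaabbaabba => aabbaabba => bbaabba => babba => ba
  | babbbbb => bbbb
  | bbbbaa => bbba
  | bbbaaaaba => bbaaaba => baaba => aba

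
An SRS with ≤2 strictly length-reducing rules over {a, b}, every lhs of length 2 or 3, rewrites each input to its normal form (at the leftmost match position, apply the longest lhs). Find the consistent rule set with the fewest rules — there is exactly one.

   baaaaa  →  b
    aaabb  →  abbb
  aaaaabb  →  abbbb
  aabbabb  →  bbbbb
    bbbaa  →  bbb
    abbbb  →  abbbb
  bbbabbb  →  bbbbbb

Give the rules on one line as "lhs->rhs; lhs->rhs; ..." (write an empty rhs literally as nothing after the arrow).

aab->bb; ba->b

  | baaaaa => baaaa => baaa => baa => ba => b
  | aaabb => abbb
  | aaaaabb => aaabbb => abbbb
  | aabbabb => bbbabb => bbbbb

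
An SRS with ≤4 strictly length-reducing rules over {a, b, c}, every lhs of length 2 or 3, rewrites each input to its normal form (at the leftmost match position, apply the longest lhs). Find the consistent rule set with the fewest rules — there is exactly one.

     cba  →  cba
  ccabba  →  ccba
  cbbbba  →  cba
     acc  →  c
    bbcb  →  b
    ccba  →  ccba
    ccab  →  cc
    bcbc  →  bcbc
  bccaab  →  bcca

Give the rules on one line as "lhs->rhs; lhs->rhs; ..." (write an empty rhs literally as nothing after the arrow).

  | cba
  | ccabba => ccba
  | cbbbba => cabba => cba
  | acc => c

ab->; ac->; bb->a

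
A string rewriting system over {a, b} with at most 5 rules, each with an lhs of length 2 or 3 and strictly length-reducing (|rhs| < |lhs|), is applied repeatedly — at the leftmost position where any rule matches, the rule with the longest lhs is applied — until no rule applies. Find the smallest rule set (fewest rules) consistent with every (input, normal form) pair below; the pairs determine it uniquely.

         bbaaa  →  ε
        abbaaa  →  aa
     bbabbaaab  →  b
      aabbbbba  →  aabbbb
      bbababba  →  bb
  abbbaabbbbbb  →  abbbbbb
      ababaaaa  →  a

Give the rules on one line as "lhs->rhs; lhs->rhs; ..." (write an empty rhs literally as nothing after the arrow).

  | bbaaa => baaa => aaa => ε
  | abbaaa => abaaa => aa
  | bbabbaaab => bbbaaab => bbaaab => baaab => aaab => b
  | aabbbbba => aabbbb

aaa->; aba->; ba->; baa->aa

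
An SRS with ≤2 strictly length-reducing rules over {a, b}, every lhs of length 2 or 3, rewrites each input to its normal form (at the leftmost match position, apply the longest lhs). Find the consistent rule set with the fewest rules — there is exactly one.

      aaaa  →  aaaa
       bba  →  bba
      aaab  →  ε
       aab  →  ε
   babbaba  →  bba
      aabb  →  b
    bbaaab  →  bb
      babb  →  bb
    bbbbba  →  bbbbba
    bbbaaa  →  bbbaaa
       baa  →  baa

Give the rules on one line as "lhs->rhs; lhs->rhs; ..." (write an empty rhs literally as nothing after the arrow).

  | aaaa
  | bba
  | aaab => aab => ab => ε
  | aab => ab => ε

aab->ab; ab->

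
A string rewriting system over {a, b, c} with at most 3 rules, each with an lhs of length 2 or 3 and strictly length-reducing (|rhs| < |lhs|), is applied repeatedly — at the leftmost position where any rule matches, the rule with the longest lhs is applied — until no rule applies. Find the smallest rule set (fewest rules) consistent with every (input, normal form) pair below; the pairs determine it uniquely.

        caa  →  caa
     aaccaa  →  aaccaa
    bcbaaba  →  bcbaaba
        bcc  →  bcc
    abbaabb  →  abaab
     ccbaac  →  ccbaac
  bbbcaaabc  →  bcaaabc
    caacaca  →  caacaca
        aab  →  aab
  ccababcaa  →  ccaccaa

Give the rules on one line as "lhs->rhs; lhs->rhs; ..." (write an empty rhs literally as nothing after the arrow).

  | caa
  | aaccaa
  | bcbaaba
  | bcc

bab->c; bb->b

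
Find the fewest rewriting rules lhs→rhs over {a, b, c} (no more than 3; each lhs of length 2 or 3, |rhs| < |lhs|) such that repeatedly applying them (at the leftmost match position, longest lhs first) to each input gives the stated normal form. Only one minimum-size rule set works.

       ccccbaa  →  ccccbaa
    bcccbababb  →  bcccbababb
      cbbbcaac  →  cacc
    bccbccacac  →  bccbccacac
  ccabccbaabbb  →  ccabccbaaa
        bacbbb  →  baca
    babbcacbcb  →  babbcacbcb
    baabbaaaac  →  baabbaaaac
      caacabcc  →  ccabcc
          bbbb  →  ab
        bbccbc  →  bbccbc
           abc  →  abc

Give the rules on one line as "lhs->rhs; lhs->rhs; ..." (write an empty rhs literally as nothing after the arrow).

bbb->a; caa->c

  | ccccbaa
  | bcccbababb
  | cbbbcaac => cacaac => cacc
  | bccbccacac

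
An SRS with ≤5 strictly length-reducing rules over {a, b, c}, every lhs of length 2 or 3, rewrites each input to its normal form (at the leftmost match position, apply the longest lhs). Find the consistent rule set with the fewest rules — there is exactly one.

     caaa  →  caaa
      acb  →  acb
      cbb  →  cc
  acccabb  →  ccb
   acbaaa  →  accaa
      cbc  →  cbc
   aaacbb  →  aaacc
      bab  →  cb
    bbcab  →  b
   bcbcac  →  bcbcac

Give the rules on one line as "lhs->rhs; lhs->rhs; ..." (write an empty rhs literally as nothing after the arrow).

  | caaa
  | acb
  | cbb => cc
  | acccabb => ababb => cabb => ccb

ab->c; ba->c; bb->c; ccc->b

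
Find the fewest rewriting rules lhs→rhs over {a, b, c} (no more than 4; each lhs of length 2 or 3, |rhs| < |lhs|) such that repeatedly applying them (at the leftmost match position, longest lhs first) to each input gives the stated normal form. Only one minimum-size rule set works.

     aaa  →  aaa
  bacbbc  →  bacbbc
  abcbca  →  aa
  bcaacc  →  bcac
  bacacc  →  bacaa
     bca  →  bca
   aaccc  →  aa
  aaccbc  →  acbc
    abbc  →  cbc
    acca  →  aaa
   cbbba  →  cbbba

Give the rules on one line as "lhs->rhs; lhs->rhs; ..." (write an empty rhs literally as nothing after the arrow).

  | aaa
  | bacbbc
  | abcbca => ccbca => abca => cca => aa
  | bcaacc => bcac

aac->a; ab->c; cc->a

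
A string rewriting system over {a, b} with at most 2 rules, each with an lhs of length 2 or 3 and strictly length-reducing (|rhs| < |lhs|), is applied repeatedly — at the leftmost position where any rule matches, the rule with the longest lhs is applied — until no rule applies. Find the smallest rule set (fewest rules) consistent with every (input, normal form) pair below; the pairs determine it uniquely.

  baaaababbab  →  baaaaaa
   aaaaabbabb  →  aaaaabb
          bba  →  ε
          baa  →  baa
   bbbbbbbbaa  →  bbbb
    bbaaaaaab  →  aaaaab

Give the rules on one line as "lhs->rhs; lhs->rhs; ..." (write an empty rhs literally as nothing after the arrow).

bab->a; bba->

  | baaaababbab => baaaaabab => baaaaaa
  | aaaaabbabb => aaaaabb
  | bba => ε
  | baa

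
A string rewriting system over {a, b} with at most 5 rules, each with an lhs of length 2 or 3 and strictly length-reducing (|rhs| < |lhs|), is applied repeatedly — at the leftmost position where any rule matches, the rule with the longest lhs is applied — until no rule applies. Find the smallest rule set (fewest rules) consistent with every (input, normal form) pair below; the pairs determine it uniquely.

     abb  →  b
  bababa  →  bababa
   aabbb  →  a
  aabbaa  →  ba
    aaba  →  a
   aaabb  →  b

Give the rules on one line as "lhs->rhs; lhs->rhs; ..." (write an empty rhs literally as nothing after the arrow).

aa->a; aab->; abb->b; bb->a

  | abb => b
  | bababa
  | aabbb => bb => a
  | aabbaa => baa => ba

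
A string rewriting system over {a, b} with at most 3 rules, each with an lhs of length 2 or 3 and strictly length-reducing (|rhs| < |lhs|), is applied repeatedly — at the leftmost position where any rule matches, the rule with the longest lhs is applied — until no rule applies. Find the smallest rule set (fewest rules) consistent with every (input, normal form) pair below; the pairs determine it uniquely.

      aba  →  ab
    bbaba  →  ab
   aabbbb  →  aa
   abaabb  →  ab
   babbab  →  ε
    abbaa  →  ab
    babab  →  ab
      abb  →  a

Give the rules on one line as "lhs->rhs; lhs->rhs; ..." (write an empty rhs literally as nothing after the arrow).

  | aba => ab
  | bbaba => aba => ab
  | aabbbb => aabb => aa
  | abaabb => ababb => abbb => ab

aaa->ab; ba->b; bb->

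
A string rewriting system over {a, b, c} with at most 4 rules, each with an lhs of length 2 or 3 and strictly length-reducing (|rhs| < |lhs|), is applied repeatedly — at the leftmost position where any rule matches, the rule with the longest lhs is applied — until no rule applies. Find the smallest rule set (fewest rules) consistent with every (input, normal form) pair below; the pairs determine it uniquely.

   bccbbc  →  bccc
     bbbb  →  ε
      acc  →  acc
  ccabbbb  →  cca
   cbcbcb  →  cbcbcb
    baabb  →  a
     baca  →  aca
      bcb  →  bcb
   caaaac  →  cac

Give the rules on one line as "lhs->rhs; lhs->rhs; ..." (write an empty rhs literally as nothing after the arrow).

aa->a; ba->a; bb->

  | bccbbc => bccc
  | bbbb => bb => ε
  | acc
  | ccabbbb => ccabb => cca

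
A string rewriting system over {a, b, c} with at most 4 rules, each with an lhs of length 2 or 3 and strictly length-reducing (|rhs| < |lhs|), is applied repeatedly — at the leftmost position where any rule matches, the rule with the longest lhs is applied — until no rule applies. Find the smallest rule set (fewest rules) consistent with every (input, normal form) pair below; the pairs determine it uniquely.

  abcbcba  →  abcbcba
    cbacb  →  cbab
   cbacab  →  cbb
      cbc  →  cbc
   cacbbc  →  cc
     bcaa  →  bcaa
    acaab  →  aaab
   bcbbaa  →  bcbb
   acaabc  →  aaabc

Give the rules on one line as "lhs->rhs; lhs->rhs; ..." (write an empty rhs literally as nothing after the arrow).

abb->; ac->a; baa->b

  | abcbcba
  | cbacb => cbab
  | cbacab => cbaab => cbb
  | cbc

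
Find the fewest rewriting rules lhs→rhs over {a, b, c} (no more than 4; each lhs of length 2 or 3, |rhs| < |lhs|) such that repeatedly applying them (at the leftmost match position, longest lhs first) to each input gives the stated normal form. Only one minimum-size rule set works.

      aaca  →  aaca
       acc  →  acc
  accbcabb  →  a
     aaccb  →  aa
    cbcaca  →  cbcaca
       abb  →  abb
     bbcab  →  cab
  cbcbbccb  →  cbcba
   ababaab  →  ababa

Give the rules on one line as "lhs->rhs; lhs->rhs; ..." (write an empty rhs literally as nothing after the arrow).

aab->a; bac->a; bbc->c; ccb->ba

  | aaca
  | acc
  | accbcabb => abacabb => aaabb => aab => a
  | aaccb => aaba => aa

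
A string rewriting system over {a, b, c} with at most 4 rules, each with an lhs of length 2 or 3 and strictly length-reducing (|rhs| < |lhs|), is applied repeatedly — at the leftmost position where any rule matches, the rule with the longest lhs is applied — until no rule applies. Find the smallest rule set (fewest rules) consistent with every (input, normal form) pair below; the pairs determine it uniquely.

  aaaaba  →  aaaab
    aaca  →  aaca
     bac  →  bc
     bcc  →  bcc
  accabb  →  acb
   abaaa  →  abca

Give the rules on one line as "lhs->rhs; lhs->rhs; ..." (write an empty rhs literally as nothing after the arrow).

ba->b; baa->bc; cab->

  | aaaaba => aaaab
  | aaca
  | bac => bc
  | bcc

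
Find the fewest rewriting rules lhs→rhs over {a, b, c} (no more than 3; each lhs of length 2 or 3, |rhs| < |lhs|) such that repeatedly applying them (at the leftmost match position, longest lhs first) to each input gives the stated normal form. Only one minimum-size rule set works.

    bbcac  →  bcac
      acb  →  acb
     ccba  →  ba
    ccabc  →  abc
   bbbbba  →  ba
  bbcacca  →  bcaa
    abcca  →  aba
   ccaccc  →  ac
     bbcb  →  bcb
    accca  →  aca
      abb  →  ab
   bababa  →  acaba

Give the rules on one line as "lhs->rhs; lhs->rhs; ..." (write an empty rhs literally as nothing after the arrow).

  | bbcac => bcac
  | acb
  | ccba => ba
  | ccabc => abc

bab->ac; bb->b; cc->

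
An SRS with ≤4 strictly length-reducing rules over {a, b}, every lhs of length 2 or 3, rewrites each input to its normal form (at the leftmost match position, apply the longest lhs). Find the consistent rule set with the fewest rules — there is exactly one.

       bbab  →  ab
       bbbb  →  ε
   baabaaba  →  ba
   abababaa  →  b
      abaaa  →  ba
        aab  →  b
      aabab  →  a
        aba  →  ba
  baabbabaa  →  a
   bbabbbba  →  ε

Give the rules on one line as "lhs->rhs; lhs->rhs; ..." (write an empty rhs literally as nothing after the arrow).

  | bbab => ab
  | bbbb => bb => ε
  | baabaaba => bbaaba => aaba => ba
  | abababaa => bababaa => aabaa => baa => b

aa->; aba->ba; bab->a; bb->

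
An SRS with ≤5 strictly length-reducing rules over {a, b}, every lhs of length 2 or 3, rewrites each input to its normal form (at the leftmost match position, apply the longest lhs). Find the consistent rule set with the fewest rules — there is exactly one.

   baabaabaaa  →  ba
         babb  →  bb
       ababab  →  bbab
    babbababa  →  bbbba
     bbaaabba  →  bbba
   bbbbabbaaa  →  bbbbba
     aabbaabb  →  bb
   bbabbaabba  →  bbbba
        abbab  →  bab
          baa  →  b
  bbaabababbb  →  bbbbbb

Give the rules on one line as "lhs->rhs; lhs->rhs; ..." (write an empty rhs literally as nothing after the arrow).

  | baabaabaaa => baabaaa => baaa => ba
  | babb => bb
  | ababab => bbab
  | babbababa => bbababa => bbbba

aa->; aab->; aba->b; abb->b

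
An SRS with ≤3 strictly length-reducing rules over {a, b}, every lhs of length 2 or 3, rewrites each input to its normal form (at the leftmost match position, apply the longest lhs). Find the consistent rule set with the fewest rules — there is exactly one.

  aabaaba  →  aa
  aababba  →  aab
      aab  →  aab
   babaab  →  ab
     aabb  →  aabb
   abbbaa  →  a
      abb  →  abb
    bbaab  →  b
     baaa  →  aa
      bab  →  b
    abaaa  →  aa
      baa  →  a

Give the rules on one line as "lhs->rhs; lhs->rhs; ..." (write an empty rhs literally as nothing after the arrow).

aaa->aa; ba->; bbb->bb

  | aabaaba => aaaba => aaba => aa
  | aababba => aabba => aab
  | aab
  | babaab => baab => ab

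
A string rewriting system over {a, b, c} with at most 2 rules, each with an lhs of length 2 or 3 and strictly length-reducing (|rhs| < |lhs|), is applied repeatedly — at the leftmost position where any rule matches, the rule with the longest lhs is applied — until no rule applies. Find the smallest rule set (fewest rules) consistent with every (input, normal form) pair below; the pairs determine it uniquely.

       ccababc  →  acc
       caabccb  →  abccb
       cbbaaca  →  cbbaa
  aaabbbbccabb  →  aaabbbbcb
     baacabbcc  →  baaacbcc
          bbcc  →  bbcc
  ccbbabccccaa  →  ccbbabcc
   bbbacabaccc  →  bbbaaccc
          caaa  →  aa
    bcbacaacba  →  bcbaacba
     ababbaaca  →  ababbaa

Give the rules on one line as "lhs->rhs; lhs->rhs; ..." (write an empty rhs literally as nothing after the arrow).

ca->; cab->ac

  | ccababc => cacabc => cabc => acc
  | caabccb => abccb
  | cbbaaca => cbbaa
  | aaabbbbccabb => aaabbbbcacb => aaabbbbcb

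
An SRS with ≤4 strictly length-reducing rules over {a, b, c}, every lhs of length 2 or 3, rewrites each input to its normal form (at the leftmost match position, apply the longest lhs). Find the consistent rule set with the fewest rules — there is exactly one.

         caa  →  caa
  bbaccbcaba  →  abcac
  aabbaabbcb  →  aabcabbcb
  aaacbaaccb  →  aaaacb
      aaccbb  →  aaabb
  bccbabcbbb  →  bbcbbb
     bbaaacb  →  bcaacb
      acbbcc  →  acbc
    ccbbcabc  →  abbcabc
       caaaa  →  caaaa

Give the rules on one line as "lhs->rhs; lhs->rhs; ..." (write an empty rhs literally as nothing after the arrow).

ba->c; cba->b; cc->a

  | caa
  | bbaccbcaba => bcccbcaba => bacbcaba => ccbcaba => abcaba => abcac
  | aabbaabbcb => aabcabbcb
  | aaacbaaccb => aaabaccb => aaacccb => aaaacb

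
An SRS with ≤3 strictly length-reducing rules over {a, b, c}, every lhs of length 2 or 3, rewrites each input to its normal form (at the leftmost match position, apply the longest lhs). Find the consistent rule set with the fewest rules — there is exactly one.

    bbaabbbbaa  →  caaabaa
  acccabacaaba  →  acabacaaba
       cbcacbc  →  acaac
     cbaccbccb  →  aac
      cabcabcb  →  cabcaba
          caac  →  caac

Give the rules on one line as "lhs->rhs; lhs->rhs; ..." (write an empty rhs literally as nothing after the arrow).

bb->c; cb->a; cc->

  | bbaabbbbaa => caabbbbaa => caacbbaa => caaabaa
  | acccabacaaba => acabacaaba
  | cbcacbc => acacbc => acaac
  | cbaccbccb => aaccbccb => aabccb => aabb => aac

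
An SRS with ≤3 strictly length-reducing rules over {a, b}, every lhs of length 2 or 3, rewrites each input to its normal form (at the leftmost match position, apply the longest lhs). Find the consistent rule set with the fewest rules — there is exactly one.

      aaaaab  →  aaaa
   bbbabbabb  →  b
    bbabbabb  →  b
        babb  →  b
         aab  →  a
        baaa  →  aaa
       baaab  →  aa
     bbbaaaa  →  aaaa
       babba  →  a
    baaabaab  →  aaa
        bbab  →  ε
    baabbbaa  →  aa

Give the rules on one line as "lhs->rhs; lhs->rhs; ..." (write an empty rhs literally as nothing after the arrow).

  | aaaaab => aaaa
  | bbbabbabb => bbabbabb => babbabb => abbabb => babb => abb => b
  | bbabbabb => babbabb => abbabb => babb => abb => b
  | babb => abb => b

ab->; ba->a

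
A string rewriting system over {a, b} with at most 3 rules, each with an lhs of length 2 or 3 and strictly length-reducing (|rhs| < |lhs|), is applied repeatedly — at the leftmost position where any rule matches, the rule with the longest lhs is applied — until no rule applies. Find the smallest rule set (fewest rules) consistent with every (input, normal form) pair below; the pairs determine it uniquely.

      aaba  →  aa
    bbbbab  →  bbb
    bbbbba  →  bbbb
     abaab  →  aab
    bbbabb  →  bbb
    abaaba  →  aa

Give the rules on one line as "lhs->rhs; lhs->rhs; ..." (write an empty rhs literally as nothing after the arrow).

  | aaba => aa
  | bbbbab => bbb
  | bbbbba => bbbb
  | abaab => aab

ba->; bab->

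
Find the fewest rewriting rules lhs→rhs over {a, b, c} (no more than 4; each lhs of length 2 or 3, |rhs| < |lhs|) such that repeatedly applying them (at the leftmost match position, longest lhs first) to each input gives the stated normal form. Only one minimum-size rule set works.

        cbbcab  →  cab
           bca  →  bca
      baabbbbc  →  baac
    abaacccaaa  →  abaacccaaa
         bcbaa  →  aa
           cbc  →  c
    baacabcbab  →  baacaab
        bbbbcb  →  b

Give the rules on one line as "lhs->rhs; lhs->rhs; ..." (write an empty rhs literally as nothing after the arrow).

  | cbbcab => bbcab => cab
  | bca
  | baabbbbc => baabbc => baac
  | abaacccaaa

bb->; cb->b; cbc->c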